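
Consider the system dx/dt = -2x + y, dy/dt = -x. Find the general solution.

Coefficient matrix A = [[-2, 1], [-1, 0]].
Characteristic polynomial det(A - λI) = λ^2 + 2λ + 1 = 0.
Single eigenvalue λ = -1 with algebraic multiplicity 2.
Eigenvector v = (1,1); generalized eigenvector w with (A-λI)w=v is (-3,-2).
General solution: e^(-t)[c_1·v + c_2·(t·v + w)].

x(t) = c_1e^(-t) + c_2te^(-t) - 3c_2e^(-t), y(t) = c_1e^(-t) + c_2te^(-t) - 2c_2e^(-t)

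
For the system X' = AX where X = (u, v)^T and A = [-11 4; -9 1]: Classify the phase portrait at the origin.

A = [[-11,4],[-9,1]]; det(A-λI) = λ^2 + 10λ + 25.
repeated λ = -5 with a single eigenvector.

stable improper node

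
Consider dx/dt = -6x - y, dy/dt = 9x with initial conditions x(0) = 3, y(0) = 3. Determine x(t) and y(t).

Coefficient matrix A = [[-6, -1], [9, 0]].
Characteristic polynomial det(A - λI) = λ^2 + 6λ + 9 = 0.
Single eigenvalue λ = -3 with algebraic multiplicity 2.
Eigenvector v = (-1,3); generalized eigenvector w with (A-λI)w=v is (0,1).
General solution: e^(-3t)[C_1·v + C_2·(t·v + w)].
Applying x(0)=3, y(0)=3 gives C_1=-3, C_2=12.

x(t) = -12te^(-3t) + 3e^(-3t), y(t) = 36te^(-3t) + 3e^(-3t)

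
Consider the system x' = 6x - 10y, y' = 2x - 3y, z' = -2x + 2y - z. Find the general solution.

Coefficient matrix A = [[6, -10, 0], [2, -3, 0], [-2, 2, -1]].
det(A - λI) = 0 gives eigenvalues λ = -1, 1, 2.
For λ=-1: eigenvector (0,0,1).
For λ=1: eigenvector (2,1,-1).
For λ=2: eigenvector (5,2,-2).
General solution: c_1e^(-t)(0,0,1) + c_2e^(t)(2,1,-1) + c_3e^(2t)(5,2,-2).

x(t) = 2c_2e^(t) + 5c_3e^(2t), y(t) = c_2e^(t) + 2c_3e^(2t), z(t) = c_1e^(-t) - c_2e^(t) - 2c_3e^(2t)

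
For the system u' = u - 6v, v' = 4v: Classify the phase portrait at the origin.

unstable node

A = [[1,-6],[0,4]]; det(A-λI) = λ^2 - 5λ + 4.
λ = 1, 4: both positive.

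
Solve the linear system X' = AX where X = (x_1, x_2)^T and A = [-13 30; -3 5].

Coefficient matrix A = [[-13, 30], [-3, 5]].
Characteristic polynomial det(A - λI) = λ^2 + 8λ + 25 = 0.
Eigenvalues λ = -4 ± 3i (complex conjugate pair).
For λ=-4+3i: an eigenvector is (-1,0) - i(3,1) = (-1 - 3i, 0 - i).
A real fundamental pair from Re and Im of e^((-4+3i)t)v: X_1 = e^(-4t)(cos(3t)·(-1,0) + sin(3t)·(3,1)), X_2 = e^(-4t)(sin(3t)·(-1,0) - cos(3t)·(3,1)).
General solution: K_1X_1 + K_2X_2.

x_1(t) = 3K_1e^(-4t)sin(3t) - K_1e^(-4t)cos(3t) - K_2e^(-4t)sin(3t) - 3K_2e^(-4t)cos(3t), x_2(t) = K_1e^(-4t)sin(3t) - K_2e^(-4t)cos(3t)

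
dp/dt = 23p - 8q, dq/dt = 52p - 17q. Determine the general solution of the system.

Coefficient matrix A = [[23, -8], [52, -17]].
Characteristic polynomial det(A - λI) = λ^2 - 6λ + 25 = 0.
Eigenvalues λ = 3 ± 4i (complex conjugate pair).
For λ=3+4i: an eigenvector is (-1,-2) - i(-1,-3) = (-1 + i, -2 + 3i).
A real fundamental pair from Re and Im of e^((3+4i)t)v: X_1 = e^(3t)(cos(4t)·(-1,-2) + sin(4t)·(-1,-3)), X_2 = e^(3t)(sin(4t)·(-1,-2) - cos(4t)·(-1,-3)).
General solution: c_1X_1 + c_2X_2.

p(t) = -c_1e^(3t)sin(4t) - c_1e^(3t)cos(4t) - c_2e^(3t)sin(4t) + c_2e^(3t)cos(4t), q(t) = -3c_1e^(3t)sin(4t) - 2c_1e^(3t)cos(4t) - 2c_2e^(3t)sin(4t) + 3c_2e^(3t)cos(4t)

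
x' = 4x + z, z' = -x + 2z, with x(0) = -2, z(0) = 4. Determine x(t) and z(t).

x(t) = 2te^(3t) - 2e^(3t), z(t) = -2te^(3t) + 4e^(3t)

Coefficient matrix A = [[4, 1], [-1, 2]].
Characteristic polynomial det(A - λI) = λ^2 - 6λ + 9 = 0.
Single eigenvalue λ = 3 with algebraic multiplicity 2.
Eigenvector v = (-1,1); generalized eigenvector w with (A-λI)w=v is (-3,2).
General solution: e^(3t)[C_1·v + C_2·(t·v + w)].
Applying x(0)=-2, z(0)=4 gives C_1=8, C_2=-2.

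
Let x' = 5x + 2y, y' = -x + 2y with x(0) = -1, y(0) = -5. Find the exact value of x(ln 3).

-675

A = [[5,2],[-1,2]]; eigenvalues λ = 3, 4.
Eigenvectors: (-1,1) for λ=3, (2,-1) for λ=4.
From the initial condition, c_1 = -11, c_2 = -6.
x(ln 3) = (-11)(3^3)(-1) + (-6)(3^4)(2) = -675.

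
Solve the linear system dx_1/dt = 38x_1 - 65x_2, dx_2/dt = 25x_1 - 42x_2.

Coefficient matrix A = [[38, -65], [25, -42]].
Characteristic polynomial det(A - λI) = λ^2 + 4λ + 29 = 0.
Eigenvalues λ = -2 ± 5i (complex conjugate pair).
For λ=-2+5i: an eigenvector is (2,1) - i(3,2) = (2 - 3i, 1 - 2i).
A real fundamental pair from Re and Im of e^((-2+5i)t)v: X_1 = e^(-2t)(cos(5t)·(2,1) + sin(5t)·(3,2)), X_2 = e^(-2t)(sin(5t)·(2,1) - cos(5t)·(3,2)).
General solution: C_1X_1 + C_2X_2.

x_1(t) = 3C_1e^(-2t)sin(5t) + 2C_1e^(-2t)cos(5t) + 2C_2e^(-2t)sin(5t) - 3C_2e^(-2t)cos(5t), x_2(t) = 2C_1e^(-2t)sin(5t) + C_1e^(-2t)cos(5t) + C_2e^(-2t)sin(5t) - 2C_2e^(-2t)cos(5t)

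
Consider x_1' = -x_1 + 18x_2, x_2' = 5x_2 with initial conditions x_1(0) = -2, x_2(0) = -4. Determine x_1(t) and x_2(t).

x_1(t) = -12e^(5t) + 10e^(-t), x_2(t) = -4e^(5t)

Coefficient matrix A = [[-1, 18], [0, 5]].
Characteristic polynomial det(A - λI) = λ^2 - 4λ - 5 = 0.
Eigenvalues λ = 5, -1.
For λ=5: (A-λI) row 1 is [-6, 18], so an eigenvector is (-3, -1).
For λ=-1: (A-λI) row 1 is [0, 18], so an eigenvector is (1, 0).
General solution: K_1e^(5t)(-3,-1) + K_2e^(-t)(1,0).
Applying x_1(0)=-2, x_2(0)=-4 gives K_1=4, K_2=10.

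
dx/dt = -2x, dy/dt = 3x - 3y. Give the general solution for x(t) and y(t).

x(t) = -K_2e^(-2t), y(t) = -K_1e^(-3t) - 3K_2e^(-2t)

Coefficient matrix A = [[-2, 0], [3, -3]].
Characteristic polynomial det(A - λI) = λ^2 + 5λ + 6 = 0.
Eigenvalues λ = -3, -2.
For λ=-3: (A-λI) row 1 is [1, 0], so an eigenvector is (0, -1).
For λ=-2: (A-λI) row 2 is [3, -1], so an eigenvector is (-1, -3).
General solution: K_1e^(-3t)(0,-1) + K_2e^(-2t)(-1,-3).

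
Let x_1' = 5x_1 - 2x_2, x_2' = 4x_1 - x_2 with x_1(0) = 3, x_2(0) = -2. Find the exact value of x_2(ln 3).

186

A = [[5,-2],[4,-1]]; eigenvalues λ = 1, 3.
Eigenvectors: (1,2) for λ=1, (-1,-1) for λ=3.
From the initial condition, c_1 = -5, c_2 = -8.
x_2(ln 3) = (-5)(3^1)(2) + (-8)(3^3)(-1) = 186.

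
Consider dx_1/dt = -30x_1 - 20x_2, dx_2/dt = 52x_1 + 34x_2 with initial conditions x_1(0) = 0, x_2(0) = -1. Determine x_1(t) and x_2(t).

x_1(t) = 5e^(2t)sin(4t), x_2(t) = -8e^(2t)sin(4t) - e^(2t)cos(4t)

Coefficient matrix A = [[-30, -20], [52, 34]].
Characteristic polynomial det(A - λI) = λ^2 - 4λ + 20 = 0.
Eigenvalues λ = 2 ± 4i (complex conjugate pair).
For λ=2+4i: an eigenvector is (2,-3) - i(-1,2) = (2 + i, -3 - 2i).
A real fundamental pair from Re and Im of e^((2+4i)t)v: X_1 = e^(2t)(cos(4t)·(2,-3) + sin(4t)·(-1,2)), X_2 = e^(2t)(sin(4t)·(2,-3) - cos(4t)·(-1,2)).
General solution: c_1X_1 + c_2X_2.
Applying x_1(0)=0, x_2(0)=-1 gives c_1=-1, c_2=2.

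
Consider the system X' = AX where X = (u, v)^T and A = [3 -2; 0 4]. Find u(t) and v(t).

Coefficient matrix A = [[3, -2], [0, 4]].
Characteristic polynomial det(A - λI) = λ^2 - 7λ + 12 = 0.
Eigenvalues λ = 4, 3.
For λ=4: (A-λI) row 1 is [-1, -2], so an eigenvector is (-2, 1).
For λ=3: (A-λI) row 1 is [0, -2], so an eigenvector is (1, 0).
General solution: C_1e^(4t)(-2,1) + C_2e^(3t)(1,0).

u(t) = -2C_1e^(4t) + C_2e^(3t), v(t) = C_1e^(4t)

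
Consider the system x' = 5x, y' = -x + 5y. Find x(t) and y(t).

x(t) = K_2e^(5t), y(t) = -K_1e^(5t) - K_2te^(5t) - 3K_2e^(5t)

Coefficient matrix A = [[5, 0], [-1, 5]].
Characteristic polynomial det(A - λI) = λ^2 - 10λ + 25 = 0.
Single eigenvalue λ = 5 with algebraic multiplicity 2.
Eigenvector v = (0,-1); generalized eigenvector w with (A-λI)w=v is (1,-3).
General solution: e^(5t)[K_1·v + K_2·(t·v + w)].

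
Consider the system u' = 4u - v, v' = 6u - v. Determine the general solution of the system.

Coefficient matrix A = [[4, -1], [6, -1]].
Characteristic polynomial det(A - λI) = λ^2 - 3λ + 2 = 0.
Eigenvalues λ = 1, 2.
For λ=1: (A-λI) row 1 is [3, -1], so an eigenvector is (1, 3).
For λ=2: (A-λI) row 1 is [2, -1], so an eigenvector is (-1, -2).
General solution: C_1e^(t)(1,3) + C_2e^(2t)(-1,-2).

u(t) = C_1e^(t) - C_2e^(2t), v(t) = 3C_1e^(t) - 2C_2e^(2t)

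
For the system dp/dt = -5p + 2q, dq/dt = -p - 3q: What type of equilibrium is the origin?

stable spiral

A = [[-5,2],[-1,-3]]; det(A-λI) = λ^2 + 8λ + 17.
λ = -4 ± i: negative real part.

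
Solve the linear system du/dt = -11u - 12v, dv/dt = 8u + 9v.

u(t) = -K_1e^(t) - 3K_2e^(-3t), v(t) = K_1e^(t) + 2K_2e^(-3t)

Coefficient matrix A = [[-11, -12], [8, 9]].
Characteristic polynomial det(A - λI) = λ^2 + 2λ - 3 = 0.
Eigenvalues λ = 1, -3.
For λ=1: (A-λI) row 1 is [-12, -12], so an eigenvector is (-1, 1).
For λ=-3: (A-λI) row 1 is [-8, -12], so an eigenvector is (-3, 2).
General solution: K_1e^(t)(-1,1) + K_2e^(-3t)(-3,2).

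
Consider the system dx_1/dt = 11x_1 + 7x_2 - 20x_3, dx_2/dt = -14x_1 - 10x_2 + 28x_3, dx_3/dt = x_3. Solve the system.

x_1(t) = -c_1e^(-3t) + c_2e^(4t) + 2c_3e^(t), x_2(t) = 2c_1e^(-3t) - c_2e^(4t), x_3(t) = c_3e^(t)

Coefficient matrix A = [[11, 7, -20], [-14, -10, 28], [0, 0, 1]].
det(A - λI) = 0 gives eigenvalues λ = -3, 4, 1.
For λ=-3: eigenvector (-1,2,0).
For λ=4: eigenvector (1,-1,0).
For λ=1: eigenvector (2,0,1).
General solution: c_1e^(-3t)(-1,2,0) + c_2e^(4t)(1,-1,0) + c_3e^(t)(2,0,1).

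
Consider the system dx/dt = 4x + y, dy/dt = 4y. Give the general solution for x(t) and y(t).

x(t) = -K_1e^(4t) - K_2te^(4t) + 2K_2e^(4t), y(t) = -K_2e^(4t)

Coefficient matrix A = [[4, 1], [0, 4]].
Characteristic polynomial det(A - λI) = λ^2 - 8λ + 16 = 0.
Single eigenvalue λ = 4 with algebraic multiplicity 2.
Eigenvector v = (-1,0); generalized eigenvector w with (A-λI)w=v is (2,-1).
General solution: e^(4t)[K_1·v + K_2·(t·v + w)].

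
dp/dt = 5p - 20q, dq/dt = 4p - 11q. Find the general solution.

Coefficient matrix A = [[5, -20], [4, -11]].
Characteristic polynomial det(A - λI) = λ^2 + 6λ + 25 = 0.
Eigenvalues λ = -3 ± 4i (complex conjugate pair).
For λ=-3+4i: an eigenvector is (1,0) - i(2,1) = (1 - 2i, 0 - i).
A real fundamental pair from Re and Im of e^((-3+4i)t)v: X_1 = e^(-3t)(cos(4t)·(1,0) + sin(4t)·(2,1)), X_2 = e^(-3t)(sin(4t)·(1,0) - cos(4t)·(2,1)).
General solution: c_1X_1 + c_2X_2.

p(t) = 2c_1e^(-3t)sin(4t) + c_1e^(-3t)cos(4t) + c_2e^(-3t)sin(4t) - 2c_2e^(-3t)cos(4t), q(t) = c_1e^(-3t)sin(4t) - c_2e^(-3t)cos(4t)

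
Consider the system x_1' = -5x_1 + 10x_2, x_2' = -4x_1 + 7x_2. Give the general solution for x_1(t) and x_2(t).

Coefficient matrix A = [[-5, 10], [-4, 7]].
Characteristic polynomial det(A - λI) = λ^2 - 2λ + 5 = 0.
Eigenvalues λ = 1 ± 2i (complex conjugate pair).
For λ=1+2i: an eigenvector is (2,1) - i(-1,-1) = (2 + i, 1 + i).
A real fundamental pair from Re and Im of e^((1+2i)t)v: X_1 = e^(t)(cos(2t)·(2,1) + sin(2t)·(-1,-1)), X_2 = e^(t)(sin(2t)·(2,1) - cos(2t)·(-1,-1)).
General solution: C_1X_1 + C_2X_2.

x_1(t) = -C_1e^(t)sin(2t) + 2C_1e^(t)cos(2t) + 2C_2e^(t)sin(2t) + C_2e^(t)cos(2t), x_2(t) = -C_1e^(t)sin(2t) + C_1e^(t)cos(2t) + C_2e^(t)sin(2t) + C_2e^(t)cos(2t)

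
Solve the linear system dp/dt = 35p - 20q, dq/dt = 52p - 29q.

Coefficient matrix A = [[35, -20], [52, -29]].
Characteristic polynomial det(A - λI) = λ^2 - 6λ + 25 = 0.
Eigenvalues λ = 3 ± 4i (complex conjugate pair).
For λ=3+4i: an eigenvector is (-2,-3) - i(-1,-2) = (-2 + i, -3 + 2i).
A real fundamental pair from Re and Im of e^((3+4i)t)v: X_1 = e^(3t)(cos(4t)·(-2,-3) + sin(4t)·(-1,-2)), X_2 = e^(3t)(sin(4t)·(-2,-3) - cos(4t)·(-1,-2)).
General solution: K_1X_1 + K_2X_2.

p(t) = -K_1e^(3t)sin(4t) - 2K_1e^(3t)cos(4t) - 2K_2e^(3t)sin(4t) + K_2e^(3t)cos(4t), q(t) = -2K_1e^(3t)sin(4t) - 3K_1e^(3t)cos(4t) - 3K_2e^(3t)sin(4t) + 2K_2e^(3t)cos(4t)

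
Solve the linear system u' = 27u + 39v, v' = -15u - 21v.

u(t) = -2K_1e^(3t)sin(3t) + 3K_1e^(3t)cos(3t) + 3K_2e^(3t)sin(3t) + 2K_2e^(3t)cos(3t), v(t) = K_1e^(3t)sin(3t) - 2K_1e^(3t)cos(3t) - 2K_2e^(3t)sin(3t) - K_2e^(3t)cos(3t)

Coefficient matrix A = [[27, 39], [-15, -21]].
Characteristic polynomial det(A - λI) = λ^2 - 6λ + 18 = 0.
Eigenvalues λ = 3 ± 3i (complex conjugate pair).
For λ=3+3i: an eigenvector is (3,-2) - i(-2,1) = (3 + 2i, -2 - i).
A real fundamental pair from Re and Im of e^((3+3i)t)v: X_1 = e^(3t)(cos(3t)·(3,-2) + sin(3t)·(-2,1)), X_2 = e^(3t)(sin(3t)·(3,-2) - cos(3t)·(-2,1)).
General solution: K_1X_1 + K_2X_2.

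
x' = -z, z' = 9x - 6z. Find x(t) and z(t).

x(t) = -K_1e^(-3t) - K_2te^(-3t), z(t) = -3K_1e^(-3t) - 3K_2te^(-3t) + K_2e^(-3t)

Coefficient matrix A = [[0, -1], [9, -6]].
Characteristic polynomial det(A - λI) = λ^2 + 6λ + 9 = 0.
Single eigenvalue λ = -3 with algebraic multiplicity 2.
Eigenvector v = (-1,-3); generalized eigenvector w with (A-λI)w=v is (0,1).
General solution: e^(-3t)[K_1·v + K_2·(t·v + w)].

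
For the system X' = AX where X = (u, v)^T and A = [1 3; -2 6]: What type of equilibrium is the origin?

unstable node

A = [[1,3],[-2,6]]; det(A-λI) = λ^2 - 7λ + 12.
λ = 4, 3: both positive.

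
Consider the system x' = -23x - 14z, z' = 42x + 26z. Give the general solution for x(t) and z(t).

Coefficient matrix A = [[-23, -14], [42, 26]].
Characteristic polynomial det(A - λI) = λ^2 - 3λ - 10 = 0.
Eigenvalues λ = 5, -2.
For λ=5: (A-λI) row 1 is [-28, -14], so an eigenvector is (-1, 2).
For λ=-2: (A-λI) row 1 is [-21, -14], so an eigenvector is (2, -3).
General solution: K_1e^(5t)(-1,2) + K_2e^(-2t)(2,-3).

x(t) = -K_1e^(5t) + 2K_2e^(-2t), z(t) = 2K_1e^(5t) - 3K_2e^(-2t)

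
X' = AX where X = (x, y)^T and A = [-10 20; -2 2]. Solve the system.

Coefficient matrix A = [[-10, 20], [-2, 2]].
Characteristic polynomial det(A - λI) = λ^2 + 8λ + 20 = 0.
Eigenvalues λ = -4 ± 2i (complex conjugate pair).
For λ=-4+2i: an eigenvector is (3,1) - i(1,0) = (3 - i, 1).
A real fundamental pair from Re and Im of e^((-4+2i)t)v: X_1 = e^(-4t)(cos(2t)·(3,1) + sin(2t)·(1,0)), X_2 = e^(-4t)(sin(2t)·(3,1) - cos(2t)·(1,0)).
General solution: K_1X_1 + K_2X_2.

x(t) = K_1e^(-4t)sin(2t) + 3K_1e^(-4t)cos(2t) + 3K_2e^(-4t)sin(2t) - K_2e^(-4t)cos(2t), y(t) = K_1e^(-4t)cos(2t) + K_2e^(-4t)sin(2t)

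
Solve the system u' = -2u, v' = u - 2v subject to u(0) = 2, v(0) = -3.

u(t) = 2e^(-2t), v(t) = 2te^(-2t) - 3e^(-2t)

Coefficient matrix A = [[-2, 0], [1, -2]].
Characteristic polynomial det(A - λI) = λ^2 + 4λ + 4 = 0.
Single eigenvalue λ = -2 with algebraic multiplicity 2.
Eigenvector v = (0,-1); generalized eigenvector w with (A-λI)w=v is (-1,-2).
General solution: e^(-2t)[K_1·v + K_2·(t·v + w)].
Applying u(0)=2, v(0)=-3 gives K_1=7, K_2=-2.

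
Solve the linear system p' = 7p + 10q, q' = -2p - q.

Coefficient matrix A = [[7, 10], [-2, -1]].
Characteristic polynomial det(A - λI) = λ^2 - 6λ + 13 = 0.
Eigenvalues λ = 3 ± 2i (complex conjugate pair).
For λ=3+2i: an eigenvector is (2,-1) - i(-1,0) = (2 + i, -1).
A real fundamental pair from Re and Im of e^((3+2i)t)v: X_1 = e^(3t)(cos(2t)·(2,-1) + sin(2t)·(-1,0)), X_2 = e^(3t)(sin(2t)·(2,-1) - cos(2t)·(-1,0)).
General solution: K_1X_1 + K_2X_2.

p(t) = -K_1e^(3t)sin(2t) + 2K_1e^(3t)cos(2t) + 2K_2e^(3t)sin(2t) + K_2e^(3t)cos(2t), q(t) = -K_1e^(3t)cos(2t) - K_2e^(3t)sin(2t)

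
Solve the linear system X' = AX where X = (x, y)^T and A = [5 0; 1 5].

x(t) = C_2e^(5t), y(t) = C_1e^(5t) + C_2te^(5t) - 3C_2e^(5t)

Coefficient matrix A = [[5, 0], [1, 5]].
Characteristic polynomial det(A - λI) = λ^2 - 10λ + 25 = 0.
Single eigenvalue λ = 5 with algebraic multiplicity 2.
Eigenvector v = (0,1); generalized eigenvector w with (A-λI)w=v is (1,-3).
General solution: e^(5t)[C_1·v + C_2·(t·v + w)].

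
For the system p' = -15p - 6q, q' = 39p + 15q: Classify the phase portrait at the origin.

center

A = [[-15,-6],[39,15]]; det(A-λI) = λ^2 + 9.
λ = 0 ± 3i: zero real part.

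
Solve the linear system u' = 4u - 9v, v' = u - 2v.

Coefficient matrix A = [[4, -9], [1, -2]].
Characteristic polynomial det(A - λI) = λ^2 - 2λ + 1 = 0.
Single eigenvalue λ = 1 with algebraic multiplicity 2.
Eigenvector v = (-3,-1); generalized eigenvector w with (A-λI)w=v is (2,1).
General solution: e^(t)[c_1·v + c_2·(t·v + w)].

u(t) = -3c_1e^(t) - 3c_2te^(t) + 2c_2e^(t), v(t) = -c_1e^(t) - c_2te^(t) + c_2e^(t)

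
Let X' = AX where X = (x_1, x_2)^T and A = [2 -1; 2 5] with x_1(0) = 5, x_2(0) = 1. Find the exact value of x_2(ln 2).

A = [[2,-1],[2,5]]; eigenvalues λ = 4, 3.
Eigenvectors: (-1,2) for λ=4, (1,-1) for λ=3.
From the initial condition, c_1 = 6, c_2 = 11.
x_2(ln 2) = (6)(2^4)(2) + (11)(2^3)(-1) = 104.

104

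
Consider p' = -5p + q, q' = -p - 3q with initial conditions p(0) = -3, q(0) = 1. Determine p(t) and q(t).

Coefficient matrix A = [[-5, 1], [-1, -3]].
Characteristic polynomial det(A - λI) = λ^2 + 8λ + 16 = 0.
Single eigenvalue λ = -4 with algebraic multiplicity 2.
Eigenvector v = (1,1); generalized eigenvector w with (A-λI)w=v is (1,2).
General solution: e^(-4t)[c_1·v + c_2·(t·v + w)].
Applying p(0)=-3, q(0)=1 gives c_1=-7, c_2=4.

p(t) = 4te^(-4t) - 3e^(-4t), q(t) = 4te^(-4t) + e^(-4t)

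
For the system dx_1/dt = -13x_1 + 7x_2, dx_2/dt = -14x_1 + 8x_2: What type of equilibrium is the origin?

saddle

A = [[-13,7],[-14,8]]; det(A-λI) = λ^2 + 5λ - 6.
λ = -6, 1: opposite signs.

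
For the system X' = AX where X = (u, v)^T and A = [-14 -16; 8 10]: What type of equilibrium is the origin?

A = [[-14,-16],[8,10]]; det(A-λI) = λ^2 + 4λ - 12.
λ = 2, -6: opposite signs.

saddle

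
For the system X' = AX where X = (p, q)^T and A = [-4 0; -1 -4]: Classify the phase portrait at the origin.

stable improper node

A = [[-4,0],[-1,-4]]; det(A-λI) = λ^2 + 8λ + 16.
repeated λ = -4 with a single eigenvector.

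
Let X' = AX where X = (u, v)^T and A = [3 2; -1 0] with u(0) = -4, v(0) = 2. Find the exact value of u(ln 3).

-36

A = [[3,2],[-1,0]]; eigenvalues λ = 2, 1.
Eigenvectors: (2,-1) for λ=2, (-1,1) for λ=1.
From the initial condition, c_1 = -2, c_2 = 0.
u(ln 3) = (-2)(3^2)(2) + (0)(3^1)(-1) = -36.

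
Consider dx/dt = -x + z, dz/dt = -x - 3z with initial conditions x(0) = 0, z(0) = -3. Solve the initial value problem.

Coefficient matrix A = [[-1, 1], [-1, -3]].
Characteristic polynomial det(A - λI) = λ^2 + 4λ + 4 = 0.
Single eigenvalue λ = -2 with algebraic multiplicity 2.
Eigenvector v = (-1,1); generalized eigenvector w with (A-λI)w=v is (1,-2).
General solution: e^(-2t)[K_1·v + K_2·(t·v + w)].
Applying x(0)=0, z(0)=-3 gives K_1=3, K_2=3.

x(t) = -3te^(-2t), z(t) = 3te^(-2t) - 3e^(-2t)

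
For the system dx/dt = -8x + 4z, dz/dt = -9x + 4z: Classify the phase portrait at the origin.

stable improper node

A = [[-8,4],[-9,4]]; det(A-λI) = λ^2 + 4λ + 4.
repeated λ = -2 with a single eigenvector.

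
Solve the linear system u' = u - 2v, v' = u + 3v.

Coefficient matrix A = [[1, -2], [1, 3]].
Characteristic polynomial det(A - λI) = λ^2 - 4λ + 5 = 0.
Eigenvalues λ = 2 ± i (complex conjugate pair).
For λ=2+i: an eigenvector is (1,-1) - i(1,0) = (1 - i, -1).
A real fundamental pair from Re and Im of e^((2+i)t)v: X_1 = e^(2t)(cos(t)·(1,-1) + sin(t)·(1,0)), X_2 = e^(2t)(sin(t)·(1,-1) - cos(t)·(1,0)).
General solution: K_1X_1 + K_2X_2.

u(t) = K_1e^(2t)sin(t) + K_1e^(2t)cos(t) + K_2e^(2t)sin(t) - K_2e^(2t)cos(t), v(t) = -K_1e^(2t)cos(t) - K_2e^(2t)sin(t)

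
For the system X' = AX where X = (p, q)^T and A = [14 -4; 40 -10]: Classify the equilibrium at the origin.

A = [[14,-4],[40,-10]]; det(A-λI) = λ^2 - 4λ + 20.
λ = 2 ± 4i: positive real part.

unstable spiral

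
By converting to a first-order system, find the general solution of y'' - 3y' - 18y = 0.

Let x_1 = y, x_2 = y'. Then x_1' = x_2 and x_2' = 18x_1 + 3x_2.
A = [[0,1],[18,3]]; det(A-λI) = λ^2 - 3λ - 18.
Eigenvalues λ = -3, 6 with eigenvectors (1,-3), (1,6).

y(t) = C_1e^(-3t) + C_2e^(6t)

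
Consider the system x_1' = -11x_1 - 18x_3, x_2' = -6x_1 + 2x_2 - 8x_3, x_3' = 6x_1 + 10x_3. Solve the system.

Coefficient matrix A = [[-11, 0, -18], [-6, 2, -8], [6, 0, 10]].
det(A - λI) = 0 gives eigenvalues λ = -2, 2, 1.
For λ=-2: eigenvector (2,1,-1).
For λ=2: eigenvector (0,1,0).
For λ=1: eigenvector (-3,-2,2).
General solution: K_1e^(-2t)(2,1,-1) + K_2e^(2t)(0,1,0) + K_3e^(t)(-3,-2,2).

x_1(t) = 2K_1e^(-2t) - 3K_3e^(t), x_2(t) = K_1e^(-2t) + K_2e^(2t) - 2K_3e^(t), x_3(t) = -K_1e^(-2t) + 2K_3e^(t)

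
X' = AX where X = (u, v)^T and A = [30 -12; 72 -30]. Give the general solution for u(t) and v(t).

Coefficient matrix A = [[30, -12], [72, -30]].
Characteristic polynomial det(A - λI) = λ^2 - 36 = 0.
Eigenvalues λ = -6, 6.
For λ=-6: (A-λI) row 1 is [36, -12], so an eigenvector is (-1, -3).
For λ=6: (A-λI) row 1 is [24, -12], so an eigenvector is (-1, -2).
General solution: c_1e^(-6t)(-1,-3) + c_2e^(6t)(-1,-2).

u(t) = -c_1e^(-6t) - c_2e^(6t), v(t) = -3c_1e^(-6t) - 2c_2e^(6t)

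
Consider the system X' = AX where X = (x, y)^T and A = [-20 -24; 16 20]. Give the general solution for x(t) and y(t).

x(t) = 3c_1e^(-4t) + c_2e^(4t), y(t) = -2c_1e^(-4t) - c_2e^(4t)

Coefficient matrix A = [[-20, -24], [16, 20]].
Characteristic polynomial det(A - λI) = λ^2 - 16 = 0.
Eigenvalues λ = -4, 4.
For λ=-4: (A-λI) row 1 is [-16, -24], so an eigenvector is (3, -2).
For λ=4: (A-λI) row 1 is [-24, -24], so an eigenvector is (1, -1).
General solution: c_1e^(-4t)(3,-2) + c_2e^(4t)(1,-1).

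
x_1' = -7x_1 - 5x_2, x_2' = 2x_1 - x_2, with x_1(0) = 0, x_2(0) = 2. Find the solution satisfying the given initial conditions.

Coefficient matrix A = [[-7, -5], [2, -1]].
Characteristic polynomial det(A - λI) = λ^2 + 8λ + 17 = 0.
Eigenvalues λ = -4 ± i (complex conjugate pair).
For λ=-4+i: an eigenvector is (2,-1) - i(-1,1) = (2 + i, -1 - i).
A real fundamental pair from Re and Im of e^((-4+i)t)v: X_1 = e^(-4t)(cos(t)·(2,-1) + sin(t)·(-1,1)), X_2 = e^(-4t)(sin(t)·(2,-1) - cos(t)·(-1,1)).
General solution: C_1X_1 + C_2X_2.
Applying x_1(0)=0, x_2(0)=2 gives C_1=2, C_2=-4.

x_1(t) = -10e^(-4t)sin(t), x_2(t) = 6e^(-4t)sin(t) + 2e^(-4t)cos(t)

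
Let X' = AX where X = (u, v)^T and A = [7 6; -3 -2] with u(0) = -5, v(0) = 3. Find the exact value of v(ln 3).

A = [[7,6],[-3,-2]]; eigenvalues λ = 4, 1.
Eigenvectors: (-2,1) for λ=4, (1,-1) for λ=1.
From the initial condition, c_1 = 2, c_2 = -1.
v(ln 3) = (2)(3^4)(1) + (-1)(3^1)(-1) = 165.

165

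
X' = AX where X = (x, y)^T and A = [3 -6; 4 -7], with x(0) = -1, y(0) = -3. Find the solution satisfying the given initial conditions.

Coefficient matrix A = [[3, -6], [4, -7]].
Characteristic polynomial det(A - λI) = λ^2 + 4λ + 3 = 0.
Eigenvalues λ = -1, -3.
For λ=-1: (A-λI) row 1 is [4, -6], so an eigenvector is (3, 2).
For λ=-3: (A-λI) row 1 is [6, -6], so an eigenvector is (-1, -1).
General solution: c_1e^(-t)(3,2) + c_2e^(-3t)(-1,-1).
Applying x(0)=-1, y(0)=-3 gives c_1=2, c_2=7.

x(t) = 6e^(-t) - 7e^(-3t), y(t) = 4e^(-t) - 7e^(-3t)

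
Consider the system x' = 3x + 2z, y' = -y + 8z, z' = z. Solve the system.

Coefficient matrix A = [[3, 0, 2], [0, -1, 8], [0, 0, 1]].
det(A - λI) = 0 gives eigenvalues λ = 3, -1, 1.
For λ=3: eigenvector (1,0,0).
For λ=-1: eigenvector (0,1,0).
For λ=1: eigenvector (-1,4,1).
General solution: c_1e^(3t)(1,0,0) + c_2e^(-t)(0,1,0) + c_3e^(t)(-1,4,1).

x(t) = c_1e^(3t) - c_3e^(t), y(t) = c_2e^(-t) + 4c_3e^(t), z(t) = c_3e^(t)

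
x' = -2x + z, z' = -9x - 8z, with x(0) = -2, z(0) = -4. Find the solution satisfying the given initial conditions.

x(t) = -10te^(-5t) - 2e^(-5t), z(t) = 30te^(-5t) - 4e^(-5t)

Coefficient matrix A = [[-2, 1], [-9, -8]].
Characteristic polynomial det(A - λI) = λ^2 + 10λ + 25 = 0.
Single eigenvalue λ = -5 with algebraic multiplicity 2.
Eigenvector v = (-1,3); generalized eigenvector w with (A-λI)w=v is (-1,2).
General solution: e^(-5t)[c_1·v + c_2·(t·v + w)].
Applying x(0)=-2, z(0)=-4 gives c_1=-8, c_2=10.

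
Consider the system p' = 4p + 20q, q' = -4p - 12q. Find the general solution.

Coefficient matrix A = [[4, 20], [-4, -12]].
Characteristic polynomial det(A - λI) = λ^2 + 8λ + 32 = 0.
Eigenvalues λ = -4 ± 4i (complex conjugate pair).
For λ=-4+4i: an eigenvector is (-2,1) - i(1,0) = (-2 - i, 1).
A real fundamental pair from Re and Im of e^((-4+4i)t)v: X_1 = e^(-4t)(cos(4t)·(-2,1) + sin(4t)·(1,0)), X_2 = e^(-4t)(sin(4t)·(-2,1) - cos(4t)·(1,0)).
General solution: c_1X_1 + c_2X_2.

p(t) = c_1e^(-4t)sin(4t) - 2c_1e^(-4t)cos(4t) - 2c_2e^(-4t)sin(4t) - c_2e^(-4t)cos(4t), q(t) = c_1e^(-4t)cos(4t) + c_2e^(-4t)sin(4t)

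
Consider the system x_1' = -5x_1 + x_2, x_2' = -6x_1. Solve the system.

x_1(t) = K_1e^(-3t) + K_2e^(-2t), x_2(t) = 2K_1e^(-3t) + 3K_2e^(-2t)

Coefficient matrix A = [[-5, 1], [-6, 0]].
Characteristic polynomial det(A - λI) = λ^2 + 5λ + 6 = 0.
Eigenvalues λ = -3, -2.
For λ=-3: (A-λI) row 1 is [-2, 1], so an eigenvector is (1, 2).
For λ=-2: (A-λI) row 1 is [-3, 1], so an eigenvector is (1, 3).
General solution: K_1e^(-3t)(1,2) + K_2e^(-2t)(1,3).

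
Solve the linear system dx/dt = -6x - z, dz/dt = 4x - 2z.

Coefficient matrix A = [[-6, -1], [4, -2]].
Characteristic polynomial det(A - λI) = λ^2 + 8λ + 16 = 0.
Single eigenvalue λ = -4 with algebraic multiplicity 2.
Eigenvector v = (-1,2); generalized eigenvector w with (A-λI)w=v is (-1,3).
General solution: e^(-4t)[K_1·v + K_2·(t·v + w)].

x(t) = -K_1e^(-4t) - K_2te^(-4t) - K_2e^(-4t), z(t) = 2K_1e^(-4t) + 2K_2te^(-4t) + 3K_2e^(-4t)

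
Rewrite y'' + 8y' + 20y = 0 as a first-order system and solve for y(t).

y(t) = K_1e^(-4t)cos(2t) + K_2e^(-4t)sin(2t)

Let x_1 = y, x_2 = y'. Then x_1' = x_2 and x_2' = -20x_1 - 8x_2.
A = [[0,1],[-20,-8]]; det(A-λI) = λ^2 + 8λ + 20.
Eigenvalues λ = -4 ± 2i.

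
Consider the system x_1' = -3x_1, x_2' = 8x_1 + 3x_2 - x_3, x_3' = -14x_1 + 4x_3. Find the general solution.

Coefficient matrix A = [[-3, 0, 0], [8, 3, -1], [-14, 0, 4]].
det(A - λI) = 0 gives eigenvalues λ = 4, 3, -3.
For λ=4: eigenvector (0,-1,1).
For λ=3: eigenvector (0,1,0).
For λ=-3: eigenvector (1,-1,2).
General solution: C_1e^(4t)(0,-1,1) + C_2e^(3t)(0,1,0) + C_3e^(-3t)(1,-1,2).

x_1(t) = C_3e^(-3t), x_2(t) = -C_1e^(4t) + C_2e^(3t) - C_3e^(-3t), x_3(t) = C_1e^(4t) + 2C_3e^(-3t)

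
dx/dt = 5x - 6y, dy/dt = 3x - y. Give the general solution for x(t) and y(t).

Coefficient matrix A = [[5, -6], [3, -1]].
Characteristic polynomial det(A - λI) = λ^2 - 4λ + 13 = 0.
Eigenvalues λ = 2 ± 3i (complex conjugate pair).
For λ=2+3i: an eigenvector is (1,1) - i(-1,0) = (1 + i, 1).
A real fundamental pair from Re and Im of e^((2+3i)t)v: X_1 = e^(2t)(cos(3t)·(1,1) + sin(3t)·(-1,0)), X_2 = e^(2t)(sin(3t)·(1,1) - cos(3t)·(-1,0)).
General solution: K_1X_1 + K_2X_2.

x(t) = -K_1e^(2t)sin(3t) + K_1e^(2t)cos(3t) + K_2e^(2t)sin(3t) + K_2e^(2t)cos(3t), y(t) = K_1e^(2t)cos(3t) + K_2e^(2t)sin(3t)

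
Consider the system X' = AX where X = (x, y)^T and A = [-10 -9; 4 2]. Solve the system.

x(t) = -3c_1e^(-4t) - 3c_2te^(-4t) - c_2e^(-4t), y(t) = 2c_1e^(-4t) + 2c_2te^(-4t) + c_2e^(-4t)

Coefficient matrix A = [[-10, -9], [4, 2]].
Characteristic polynomial det(A - λI) = λ^2 + 8λ + 16 = 0.
Single eigenvalue λ = -4 with algebraic multiplicity 2.
Eigenvector v = (-3,2); generalized eigenvector w with (A-λI)w=v is (-1,1).
General solution: e^(-4t)[c_1·v + c_2·(t·v + w)].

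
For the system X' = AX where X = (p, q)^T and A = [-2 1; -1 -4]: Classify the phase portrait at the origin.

stable improper node

A = [[-2,1],[-1,-4]]; det(A-λI) = λ^2 + 6λ + 9.
repeated λ = -3 with a single eigenvector.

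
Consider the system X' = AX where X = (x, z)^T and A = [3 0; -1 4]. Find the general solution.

Coefficient matrix A = [[3, 0], [-1, 4]].
Characteristic polynomial det(A - λI) = λ^2 - 7λ + 12 = 0.
Eigenvalues λ = 3, 4.
For λ=3: (A-λI) row 2 is [-1, 1], so an eigenvector is (-1, -1).
For λ=4: (A-λI) row 1 is [-1, 0], so an eigenvector is (0, 1).
General solution: C_1e^(3t)(-1,-1) + C_2e^(4t)(0,1).

x(t) = -C_1e^(3t), z(t) = -C_1e^(3t) + C_2e^(4t)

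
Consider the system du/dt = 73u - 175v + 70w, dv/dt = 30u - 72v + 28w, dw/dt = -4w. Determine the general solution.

Coefficient matrix A = [[73, -175, 70], [30, -72, 28], [0, 0, -4]].
det(A - λI) = 0 gives eigenvalues λ = -2, 3, -4.
For λ=-2: eigenvector (7,3,0).
For λ=3: eigenvector (5,2,0).
For λ=-4: eigenvector (-10,-4,1).
General solution: c_1e^(-2t)(7,3,0) + c_2e^(3t)(5,2,0) + c_3e^(-4t)(-10,-4,1).

u(t) = 7c_1e^(-2t) + 5c_2e^(3t) - 10c_3e^(-4t), v(t) = 3c_1e^(-2t) + 2c_2e^(3t) - 4c_3e^(-4t), w(t) = c_3e^(-4t)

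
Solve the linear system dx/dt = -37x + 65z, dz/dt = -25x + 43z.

Coefficient matrix A = [[-37, 65], [-25, 43]].
Characteristic polynomial det(A - λI) = λ^2 - 6λ + 34 = 0.
Eigenvalues λ = 3 ± 5i (complex conjugate pair).
For λ=3+5i: an eigenvector is (2,1) - i(-3,-2) = (2 + 3i, 1 + 2i).
A real fundamental pair from Re and Im of e^((3+5i)t)v: X_1 = e^(3t)(cos(5t)·(2,1) + sin(5t)·(-3,-2)), X_2 = e^(3t)(sin(5t)·(2,1) - cos(5t)·(-3,-2)).
General solution: c_1X_1 + c_2X_2.

x(t) = -3c_1e^(3t)sin(5t) + 2c_1e^(3t)cos(5t) + 2c_2e^(3t)sin(5t) + 3c_2e^(3t)cos(5t), z(t) = -2c_1e^(3t)sin(5t) + c_1e^(3t)cos(5t) + c_2e^(3t)sin(5t) + 2c_2e^(3t)cos(5t)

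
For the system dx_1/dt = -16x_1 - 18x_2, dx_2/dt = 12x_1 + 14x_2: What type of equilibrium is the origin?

saddle

A = [[-16,-18],[12,14]]; det(A-λI) = λ^2 + 2λ - 8.
λ = 2, -4: opposite signs.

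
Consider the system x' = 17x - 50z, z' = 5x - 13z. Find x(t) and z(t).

x(t) = C_1e^(2t)sin(5t) - 3C_1e^(2t)cos(5t) - 3C_2e^(2t)sin(5t) - C_2e^(2t)cos(5t), z(t) = -C_1e^(2t)cos(5t) - C_2e^(2t)sin(5t)

Coefficient matrix A = [[17, -50], [5, -13]].
Characteristic polynomial det(A - λI) = λ^2 - 4λ + 29 = 0.
Eigenvalues λ = 2 ± 5i (complex conjugate pair).
For λ=2+5i: an eigenvector is (-3,-1) - i(1,0) = (-3 - i, -1).
A real fundamental pair from Re and Im of e^((2+5i)t)v: X_1 = e^(2t)(cos(5t)·(-3,-1) + sin(5t)·(1,0)), X_2 = e^(2t)(sin(5t)·(-3,-1) - cos(5t)·(1,0)).
General solution: C_1X_1 + C_2X_2.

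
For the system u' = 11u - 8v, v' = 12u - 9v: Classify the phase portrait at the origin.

saddle

A = [[11,-8],[12,-9]]; det(A-λI) = λ^2 - 2λ - 3.
λ = 3, -1: opposite signs.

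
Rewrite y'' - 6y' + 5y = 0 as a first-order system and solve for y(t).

y(t) = C_1e^(5t) + C_2e^(t)

Let x_1 = y, x_2 = y'. Then x_1' = x_2 and x_2' = -5x_1 + 6x_2.
A = [[0,1],[-5,6]]; det(A-λI) = λ^2 - 6λ + 5.
Eigenvalues λ = 5, 1 with eigenvectors (1,5), (1,1).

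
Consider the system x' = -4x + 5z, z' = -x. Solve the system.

x(t) = -c_1e^(-2t)sin(t) - 2c_1e^(-2t)cos(t) - 2c_2e^(-2t)sin(t) + c_2e^(-2t)cos(t), z(t) = -c_1e^(-2t)cos(t) - c_2e^(-2t)sin(t)

Coefficient matrix A = [[-4, 5], [-1, 0]].
Characteristic polynomial det(A - λI) = λ^2 + 4λ + 5 = 0.
Eigenvalues λ = -2 ± i (complex conjugate pair).
For λ=-2+i: an eigenvector is (-2,-1) - i(-1,0) = (-2 + i, -1).
A real fundamental pair from Re and Im of e^((-2+i)t)v: X_1 = e^(-2t)(cos(t)·(-2,-1) + sin(t)·(-1,0)), X_2 = e^(-2t)(sin(t)·(-2,-1) - cos(t)·(-1,0)).
General solution: c_1X_1 + c_2X_2.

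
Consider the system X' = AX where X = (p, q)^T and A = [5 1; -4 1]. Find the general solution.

p(t) = -c_1e^(3t) - c_2te^(3t) + c_2e^(3t), q(t) = 2c_1e^(3t) + 2c_2te^(3t) - 3c_2e^(3t)

Coefficient matrix A = [[5, 1], [-4, 1]].
Characteristic polynomial det(A - λI) = λ^2 - 6λ + 9 = 0.
Single eigenvalue λ = 3 with algebraic multiplicity 2.
Eigenvector v = (-1,2); generalized eigenvector w with (A-λI)w=v is (1,-3).
General solution: e^(3t)[c_1·v + c_2·(t·v + w)].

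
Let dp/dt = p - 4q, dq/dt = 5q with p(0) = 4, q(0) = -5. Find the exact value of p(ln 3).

1212

A = [[1,-4],[0,5]]; eigenvalues λ = 5, 1.
Eigenvectors: (-1,1) for λ=5, (1,0) for λ=1.
From the initial condition, c_1 = -5, c_2 = -1.
p(ln 3) = (-5)(3^5)(-1) + (-1)(3^1)(1) = 1212.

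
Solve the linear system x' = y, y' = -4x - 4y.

Coefficient matrix A = [[0, 1], [-4, -4]].
Characteristic polynomial det(A - λI) = λ^2 + 4λ + 4 = 0.
Single eigenvalue λ = -2 with algebraic multiplicity 2.
Eigenvector v = (1,-2); generalized eigenvector w with (A-λI)w=v is (1,-1).
General solution: e^(-2t)[c_1·v + c_2·(t·v + w)].

x(t) = c_1e^(-2t) + c_2te^(-2t) + c_2e^(-2t), y(t) = -2c_1e^(-2t) - 2c_2te^(-2t) - c_2e^(-2t)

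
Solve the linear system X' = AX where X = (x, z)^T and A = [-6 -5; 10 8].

Coefficient matrix A = [[-6, -5], [10, 8]].
Characteristic polynomial det(A - λI) = λ^2 - 2λ + 2 = 0.
Eigenvalues λ = 1 ± i (complex conjugate pair).
For λ=1+i: an eigenvector is (-1,1) - i(2,-3) = (-1 - 2i, 1 + 3i).
A real fundamental pair from Re and Im of e^((1+i)t)v: X_1 = e^(t)(cos(t)·(-1,1) + sin(t)·(2,-3)), X_2 = e^(t)(sin(t)·(-1,1) - cos(t)·(2,-3)).
General solution: C_1X_1 + C_2X_2.

x(t) = 2C_1e^(t)sin(t) - C_1e^(t)cos(t) - C_2e^(t)sin(t) - 2C_2e^(t)cos(t), z(t) = -3C_1e^(t)sin(t) + C_1e^(t)cos(t) + C_2e^(t)sin(t) + 3C_2e^(t)cos(t)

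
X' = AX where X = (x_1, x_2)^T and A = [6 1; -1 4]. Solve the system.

Coefficient matrix A = [[6, 1], [-1, 4]].
Characteristic polynomial det(A - λI) = λ^2 - 10λ + 25 = 0.
Single eigenvalue λ = 5 with algebraic multiplicity 2.
Eigenvector v = (1,-1); generalized eigenvector w with (A-λI)w=v is (3,-2).
General solution: e^(5t)[c_1·v + c_2·(t·v + w)].

x_1(t) = c_1e^(5t) + c_2te^(5t) + 3c_2e^(5t), x_2(t) = -c_1e^(5t) - c_2te^(5t) - 2c_2e^(5t)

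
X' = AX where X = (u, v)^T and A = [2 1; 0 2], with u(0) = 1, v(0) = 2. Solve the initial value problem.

u(t) = 2te^(2t) + e^(2t), v(t) = 2e^(2t)

Coefficient matrix A = [[2, 1], [0, 2]].
Characteristic polynomial det(A - λI) = λ^2 - 4λ + 4 = 0.
Single eigenvalue λ = 2 with algebraic multiplicity 2.
Eigenvector v = (-1,0); generalized eigenvector w with (A-λI)w=v is (-2,-1).
General solution: e^(2t)[K_1·v + K_2·(t·v + w)].
Applying u(0)=1, v(0)=2 gives K_1=3, K_2=-2.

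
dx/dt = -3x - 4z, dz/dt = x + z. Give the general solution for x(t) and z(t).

x(t) = 2K_1e^(-t) + 2K_2te^(-t) + K_2e^(-t), z(t) = -K_1e^(-t) - K_2te^(-t) - K_2e^(-t)

Coefficient matrix A = [[-3, -4], [1, 1]].
Characteristic polynomial det(A - λI) = λ^2 + 2λ + 1 = 0.
Single eigenvalue λ = -1 with algebraic multiplicity 2.
Eigenvector v = (2,-1); generalized eigenvector w with (A-λI)w=v is (1,-1).
General solution: e^(-t)[K_1·v + K_2·(t·v + w)].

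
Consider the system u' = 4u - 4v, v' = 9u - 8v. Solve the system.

u(t) = -2C_1e^(-2t) - 2C_2te^(-2t) + C_2e^(-2t), v(t) = -3C_1e^(-2t) - 3C_2te^(-2t) + 2C_2e^(-2t)

Coefficient matrix A = [[4, -4], [9, -8]].
Characteristic polynomial det(A - λI) = λ^2 + 4λ + 4 = 0.
Single eigenvalue λ = -2 with algebraic multiplicity 2.
Eigenvector v = (-2,-3); generalized eigenvector w with (A-λI)w=v is (1,2).
General solution: e^(-2t)[C_1·v + C_2·(t·v + w)].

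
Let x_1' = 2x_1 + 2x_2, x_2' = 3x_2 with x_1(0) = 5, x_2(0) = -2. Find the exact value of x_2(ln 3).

A = [[2,2],[0,3]]; eigenvalues λ = 2, 3.
Eigenvectors: (-1,0) for λ=2, (2,1) for λ=3.
From the initial condition, c_1 = -9, c_2 = -2.
x_2(ln 3) = (-9)(3^2)(0) + (-2)(3^3)(1) = -54.

-54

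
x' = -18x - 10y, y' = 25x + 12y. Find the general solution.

Coefficient matrix A = [[-18, -10], [25, 12]].
Characteristic polynomial det(A - λI) = λ^2 + 6λ + 34 = 0.
Eigenvalues λ = -3 ± 5i (complex conjugate pair).
For λ=-3+5i: an eigenvector is (-1,2) - i(-1,1) = (-1 + i, 2 - i).
A real fundamental pair from Re and Im of e^((-3+5i)t)v: X_1 = e^(-3t)(cos(5t)·(-1,2) + sin(5t)·(-1,1)), X_2 = e^(-3t)(sin(5t)·(-1,2) - cos(5t)·(-1,1)).
General solution: C_1X_1 + C_2X_2.

x(t) = -C_1e^(-3t)sin(5t) - C_1e^(-3t)cos(5t) - C_2e^(-3t)sin(5t) + C_2e^(-3t)cos(5t), y(t) = C_1e^(-3t)sin(5t) + 2C_1e^(-3t)cos(5t) + 2C_2e^(-3t)sin(5t) - C_2e^(-3t)cos(5t)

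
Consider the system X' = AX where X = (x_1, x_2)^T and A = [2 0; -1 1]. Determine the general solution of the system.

x_1(t) = c_2e^(2t), x_2(t) = c_1e^(t) - c_2e^(2t)

Coefficient matrix A = [[2, 0], [-1, 1]].
Characteristic polynomial det(A - λI) = λ^2 - 3λ + 2 = 0.
Eigenvalues λ = 1, 2.
For λ=1: (A-λI) row 1 is [1, 0], so an eigenvector is (0, 1).
For λ=2: (A-λI) row 2 is [-1, -1], so an eigenvector is (1, -1).
General solution: c_1e^(t)(0,1) + c_2e^(2t)(1,-1).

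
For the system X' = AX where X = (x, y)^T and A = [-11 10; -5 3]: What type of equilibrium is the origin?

stable spiral

A = [[-11,10],[-5,3]]; det(A-λI) = λ^2 + 8λ + 17.
λ = -4 ± i: negative real part.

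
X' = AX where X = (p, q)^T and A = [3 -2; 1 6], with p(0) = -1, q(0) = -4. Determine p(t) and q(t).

p(t) = 9e^(5t) - 10e^(4t), q(t) = -9e^(5t) + 5e^(4t)

Coefficient matrix A = [[3, -2], [1, 6]].
Characteristic polynomial det(A - λI) = λ^2 - 9λ + 20 = 0.
Eigenvalues λ = 5, 4.
For λ=5: (A-λI) row 1 is [-2, -2], so an eigenvector is (1, -1).
For λ=4: (A-λI) row 1 is [-1, -2], so an eigenvector is (-2, 1).
General solution: c_1e^(5t)(1,-1) + c_2e^(4t)(-2,1).
Applying p(0)=-1, q(0)=-4 gives c_1=9, c_2=5.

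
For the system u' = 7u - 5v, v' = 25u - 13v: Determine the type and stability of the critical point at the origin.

stable spiral

A = [[7,-5],[25,-13]]; det(A-λI) = λ^2 + 6λ + 34.
λ = -3 ± 5i: negative real part.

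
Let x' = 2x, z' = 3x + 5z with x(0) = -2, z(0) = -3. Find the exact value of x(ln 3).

A = [[2,0],[3,5]]; eigenvalues λ = 2, 5.
Eigenvectors: (1,-1) for λ=2, (0,-1) for λ=5.
From the initial condition, c_1 = -2, c_2 = 5.
x(ln 3) = (-2)(3^2)(1) + (5)(3^5)(0) = -18.

-18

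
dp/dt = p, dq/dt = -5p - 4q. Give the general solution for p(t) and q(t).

Coefficient matrix A = [[1, 0], [-5, -4]].
Characteristic polynomial det(A - λI) = λ^2 + 3λ - 4 = 0.
Eigenvalues λ = 1, -4.
For λ=1: (A-λI) row 2 is [-5, -5], so an eigenvector is (1, -1).
For λ=-4: (A-λI) row 1 is [5, 0], so an eigenvector is (0, 1).
General solution: c_1e^(t)(1,-1) + c_2e^(-4t)(0,1).

p(t) = c_1e^(t), q(t) = -c_1e^(t) + c_2e^(-4t)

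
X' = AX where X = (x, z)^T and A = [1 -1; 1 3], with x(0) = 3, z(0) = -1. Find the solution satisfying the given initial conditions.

Coefficient matrix A = [[1, -1], [1, 3]].
Characteristic polynomial det(A - λI) = λ^2 - 4λ + 4 = 0.
Single eigenvalue λ = 2 with algebraic multiplicity 2.
Eigenvector v = (1,-1); generalized eigenvector w with (A-λI)w=v is (-1,0).
General solution: e^(2t)[K_1·v + K_2·(t·v + w)].
Applying x(0)=3, z(0)=-1 gives K_1=1, K_2=-2.

x(t) = -2te^(2t) + 3e^(2t), z(t) = 2te^(2t) - e^(2t)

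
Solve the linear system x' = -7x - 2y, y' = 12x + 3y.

Coefficient matrix A = [[-7, -2], [12, 3]].
Characteristic polynomial det(A - λI) = λ^2 + 4λ + 3 = 0.
Eigenvalues λ = -1, -3.
For λ=-1: (A-λI) row 1 is [-6, -2], so an eigenvector is (1, -3).
For λ=-3: (A-λI) row 1 is [-4, -2], so an eigenvector is (-1, 2).
General solution: C_1e^(-t)(1,-3) + C_2e^(-3t)(-1,2).

x(t) = C_1e^(-t) - C_2e^(-3t), y(t) = -3C_1e^(-t) + 2C_2e^(-3t)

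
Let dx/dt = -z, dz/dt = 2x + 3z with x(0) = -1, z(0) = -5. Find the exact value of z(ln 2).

A = [[0,-1],[2,3]]; eigenvalues λ = 1, 2.
Eigenvectors: (1,-1) for λ=1, (-1,2) for λ=2.
From the initial condition, c_1 = -7, c_2 = -6.
z(ln 2) = (-7)(2^1)(-1) + (-6)(2^2)(2) = -34.

-34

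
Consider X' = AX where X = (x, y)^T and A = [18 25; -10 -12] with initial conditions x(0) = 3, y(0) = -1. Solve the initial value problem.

x(t) = 4e^(3t)sin(5t) + 3e^(3t)cos(5t), y(t) = -3e^(3t)sin(5t) - e^(3t)cos(5t)

Coefficient matrix A = [[18, 25], [-10, -12]].
Characteristic polynomial det(A - λI) = λ^2 - 6λ + 34 = 0.
Eigenvalues λ = 3 ± 5i (complex conjugate pair).
For λ=3+5i: an eigenvector is (1,-1) - i(-2,1) = (1 + 2i, -1 - i).
A real fundamental pair from Re and Im of e^((3+5i)t)v: X_1 = e^(3t)(cos(5t)·(1,-1) + sin(5t)·(-2,1)), X_2 = e^(3t)(sin(5t)·(1,-1) - cos(5t)·(-2,1)).
General solution: c_1X_1 + c_2X_2.
Applying x(0)=3, y(0)=-1 gives c_1=-1, c_2=2.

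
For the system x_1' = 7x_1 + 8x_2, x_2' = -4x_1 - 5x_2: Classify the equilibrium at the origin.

saddle

A = [[7,8],[-4,-5]]; det(A-λI) = λ^2 - 2λ - 3.
λ = -1, 3: opposite signs.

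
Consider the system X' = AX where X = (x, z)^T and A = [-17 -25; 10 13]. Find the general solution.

Coefficient matrix A = [[-17, -25], [10, 13]].
Characteristic polynomial det(A - λI) = λ^2 + 4λ + 29 = 0.
Eigenvalues λ = -2 ± 5i (complex conjugate pair).
For λ=-2+5i: an eigenvector is (1,-1) - i(2,-1) = (1 - 2i, -1 + i).
A real fundamental pair from Re and Im of e^((-2+5i)t)v: X_1 = e^(-2t)(cos(5t)·(1,-1) + sin(5t)·(2,-1)), X_2 = e^(-2t)(sin(5t)·(1,-1) - cos(5t)·(2,-1)).
General solution: C_1X_1 + C_2X_2.

x(t) = 2C_1e^(-2t)sin(5t) + C_1e^(-2t)cos(5t) + C_2e^(-2t)sin(5t) - 2C_2e^(-2t)cos(5t), z(t) = -C_1e^(-2t)sin(5t) - C_1e^(-2t)cos(5t) - C_2e^(-2t)sin(5t) + C_2e^(-2t)cos(5t)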